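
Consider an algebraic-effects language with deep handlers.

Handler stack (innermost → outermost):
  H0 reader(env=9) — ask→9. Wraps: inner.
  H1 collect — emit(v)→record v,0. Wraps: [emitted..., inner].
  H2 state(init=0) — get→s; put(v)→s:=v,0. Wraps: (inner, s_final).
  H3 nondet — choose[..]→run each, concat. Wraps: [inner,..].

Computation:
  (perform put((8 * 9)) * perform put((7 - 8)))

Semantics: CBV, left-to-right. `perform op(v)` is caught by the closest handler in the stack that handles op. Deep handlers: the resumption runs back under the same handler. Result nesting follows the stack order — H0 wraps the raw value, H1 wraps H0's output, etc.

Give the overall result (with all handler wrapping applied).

Step-by-step:
put(72) @ H2 ⇒ s:=72
put(-1) @ H2 ⇒ s:=-1
H0 returns 0
H1 returns [0]
H2 returns ([0], -1)
H3 returns [([0], -1)]
= [([0], -1)]

Answer: [([0], -1)]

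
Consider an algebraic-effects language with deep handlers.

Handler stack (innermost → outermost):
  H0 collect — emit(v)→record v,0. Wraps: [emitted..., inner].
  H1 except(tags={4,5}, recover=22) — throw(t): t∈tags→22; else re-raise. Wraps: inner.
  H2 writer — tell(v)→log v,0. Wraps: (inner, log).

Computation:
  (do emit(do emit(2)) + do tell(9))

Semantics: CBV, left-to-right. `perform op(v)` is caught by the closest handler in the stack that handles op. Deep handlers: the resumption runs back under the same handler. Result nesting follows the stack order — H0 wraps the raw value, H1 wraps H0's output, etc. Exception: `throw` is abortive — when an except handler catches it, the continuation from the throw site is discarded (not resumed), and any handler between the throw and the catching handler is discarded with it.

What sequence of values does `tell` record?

Working:
emit(2) @ H0 ⇒ out+=2
emit(0) @ H0 ⇒ out+=0
tell(9) @ H2 ⇒ log+=9
H0 returns [2, 0, 0]
H1 returns [2, 0, 0]
H2 returns ([2, 0, 0], (9))
= ([2, 0, 0], (9))

Answer: (9)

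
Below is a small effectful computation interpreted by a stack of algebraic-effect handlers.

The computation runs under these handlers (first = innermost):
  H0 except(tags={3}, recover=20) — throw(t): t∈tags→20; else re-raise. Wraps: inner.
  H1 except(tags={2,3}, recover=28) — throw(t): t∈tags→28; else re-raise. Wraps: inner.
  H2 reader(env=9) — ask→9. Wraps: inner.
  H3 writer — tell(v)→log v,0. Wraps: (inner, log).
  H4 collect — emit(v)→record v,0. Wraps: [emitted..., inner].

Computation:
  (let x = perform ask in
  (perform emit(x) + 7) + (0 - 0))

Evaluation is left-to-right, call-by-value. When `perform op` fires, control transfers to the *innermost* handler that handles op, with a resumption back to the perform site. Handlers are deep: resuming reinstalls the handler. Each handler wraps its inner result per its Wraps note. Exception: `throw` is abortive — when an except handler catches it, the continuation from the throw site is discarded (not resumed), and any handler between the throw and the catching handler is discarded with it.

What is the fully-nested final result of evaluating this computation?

Step-by-step:
ask @ H2 ⇒ 9
emit(9) @ H4 ⇒ out+=9
H0 returns 7
H1 returns 7
H2 returns 7
H3 returns (7, ())
H4 returns [9, (7, ())]
= [9, (7, ())]

Answer: [9, (7, ())]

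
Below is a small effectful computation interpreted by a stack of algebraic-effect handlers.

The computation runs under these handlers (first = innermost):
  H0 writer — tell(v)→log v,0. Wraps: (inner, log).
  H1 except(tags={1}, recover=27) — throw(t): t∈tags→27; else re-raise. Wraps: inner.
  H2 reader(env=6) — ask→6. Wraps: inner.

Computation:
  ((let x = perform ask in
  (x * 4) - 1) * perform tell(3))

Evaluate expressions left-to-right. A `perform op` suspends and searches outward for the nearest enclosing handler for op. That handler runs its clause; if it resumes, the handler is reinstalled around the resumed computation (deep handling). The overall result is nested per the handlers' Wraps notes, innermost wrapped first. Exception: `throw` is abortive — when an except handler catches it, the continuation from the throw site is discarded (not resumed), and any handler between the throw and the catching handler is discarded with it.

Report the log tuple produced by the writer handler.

Answer: (3)

Step-by-step:
ask @ H2 ⇒ 6
tell(3) @ H0 ⇒ log+=3
H0 returns (0, (3))
H1 returns (0, (3))
H2 returns (0, (3))
= (0, (3))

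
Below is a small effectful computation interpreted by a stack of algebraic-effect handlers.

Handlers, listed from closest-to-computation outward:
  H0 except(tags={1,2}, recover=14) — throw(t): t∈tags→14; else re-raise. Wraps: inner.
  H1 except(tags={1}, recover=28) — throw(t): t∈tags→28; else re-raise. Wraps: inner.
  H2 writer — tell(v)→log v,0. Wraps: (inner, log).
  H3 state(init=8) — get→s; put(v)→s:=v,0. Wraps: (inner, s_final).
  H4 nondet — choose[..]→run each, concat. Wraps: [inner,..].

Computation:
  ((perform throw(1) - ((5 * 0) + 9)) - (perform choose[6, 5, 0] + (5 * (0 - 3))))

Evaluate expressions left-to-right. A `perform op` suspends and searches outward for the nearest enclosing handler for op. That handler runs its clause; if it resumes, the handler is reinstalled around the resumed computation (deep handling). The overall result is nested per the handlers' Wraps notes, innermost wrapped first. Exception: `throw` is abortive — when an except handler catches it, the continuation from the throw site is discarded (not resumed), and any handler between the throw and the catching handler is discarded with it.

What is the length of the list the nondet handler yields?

Answer: 1

Evaluation trace:
throw(1) @ H0 caught ⇒ 14
H1 returns 14
H2 returns (14, ())
H3 returns ((14, ()), 8)
H4 returns [((14, ()), 8)]
= [((14, ()), 8)]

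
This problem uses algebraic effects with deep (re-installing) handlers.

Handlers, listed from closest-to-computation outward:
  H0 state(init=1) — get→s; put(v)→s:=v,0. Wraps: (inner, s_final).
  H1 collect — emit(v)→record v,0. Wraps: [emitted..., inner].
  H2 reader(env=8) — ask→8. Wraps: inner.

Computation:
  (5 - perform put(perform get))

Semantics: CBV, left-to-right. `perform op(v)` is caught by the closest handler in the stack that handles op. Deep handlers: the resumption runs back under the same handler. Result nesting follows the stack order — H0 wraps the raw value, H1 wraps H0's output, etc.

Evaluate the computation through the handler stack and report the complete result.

Step-by-step:
get @ H0 ⇒ 1
put(1) @ H0 ⇒ s:=1
H0 returns (5, 1)
H1 returns [(5, 1)]
H2 returns [(5, 1)]
= [(5, 1)]

Answer: [(5, 1)]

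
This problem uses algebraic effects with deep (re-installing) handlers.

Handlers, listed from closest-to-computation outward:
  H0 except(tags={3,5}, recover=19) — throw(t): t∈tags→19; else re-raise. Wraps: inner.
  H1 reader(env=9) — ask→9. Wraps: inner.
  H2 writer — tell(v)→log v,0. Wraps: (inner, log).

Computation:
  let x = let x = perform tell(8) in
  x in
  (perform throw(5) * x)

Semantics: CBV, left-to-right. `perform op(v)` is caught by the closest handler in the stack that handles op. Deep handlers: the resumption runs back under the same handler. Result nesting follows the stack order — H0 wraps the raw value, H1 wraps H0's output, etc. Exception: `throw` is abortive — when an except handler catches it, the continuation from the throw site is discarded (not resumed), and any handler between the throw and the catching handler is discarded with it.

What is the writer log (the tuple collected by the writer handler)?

Answer: (8)

Step-by-step:
tell(8) @ H2 ⇒ log+=8
throw(5) @ H0 caught ⇒ 19
H1 returns 19
H2 returns (19, (8))
= (19, (8))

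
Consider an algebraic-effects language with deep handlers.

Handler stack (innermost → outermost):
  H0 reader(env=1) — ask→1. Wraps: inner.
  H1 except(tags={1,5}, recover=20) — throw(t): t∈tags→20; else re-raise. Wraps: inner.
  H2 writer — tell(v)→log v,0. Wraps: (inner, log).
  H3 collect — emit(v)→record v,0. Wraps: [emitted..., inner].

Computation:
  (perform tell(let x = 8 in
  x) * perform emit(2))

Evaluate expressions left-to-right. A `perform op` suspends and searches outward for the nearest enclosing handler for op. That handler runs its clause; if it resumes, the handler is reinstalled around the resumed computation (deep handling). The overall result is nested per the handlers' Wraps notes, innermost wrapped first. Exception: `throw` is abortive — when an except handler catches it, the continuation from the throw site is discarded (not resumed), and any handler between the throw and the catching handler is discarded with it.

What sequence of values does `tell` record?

Evaluation trace:
tell(8) @ H2 ⇒ log+=8
emit(2) @ H3 ⇒ out+=2
H0 returns 0
H1 returns 0
H2 returns (0, (8))
H3 returns [2, (0, (8))]
= [2, (0, (8))]

Answer: (8)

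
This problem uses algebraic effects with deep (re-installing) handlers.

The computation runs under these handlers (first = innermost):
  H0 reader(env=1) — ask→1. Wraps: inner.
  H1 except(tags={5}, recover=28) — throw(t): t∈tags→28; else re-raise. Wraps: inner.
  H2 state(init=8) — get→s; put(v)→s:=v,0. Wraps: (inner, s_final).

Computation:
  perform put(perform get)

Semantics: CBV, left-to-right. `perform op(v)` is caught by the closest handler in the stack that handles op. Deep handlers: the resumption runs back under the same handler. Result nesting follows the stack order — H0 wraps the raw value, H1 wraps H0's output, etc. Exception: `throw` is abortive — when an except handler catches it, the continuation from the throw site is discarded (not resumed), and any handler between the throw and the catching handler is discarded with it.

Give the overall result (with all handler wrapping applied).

Evaluation trace:
get @ H2 ⇒ 8
put(8) @ H2 ⇒ s:=8
H0 returns 0
H1 returns 0
H2 returns (0, 8)
= (0, 8)

Answer: (0, 8)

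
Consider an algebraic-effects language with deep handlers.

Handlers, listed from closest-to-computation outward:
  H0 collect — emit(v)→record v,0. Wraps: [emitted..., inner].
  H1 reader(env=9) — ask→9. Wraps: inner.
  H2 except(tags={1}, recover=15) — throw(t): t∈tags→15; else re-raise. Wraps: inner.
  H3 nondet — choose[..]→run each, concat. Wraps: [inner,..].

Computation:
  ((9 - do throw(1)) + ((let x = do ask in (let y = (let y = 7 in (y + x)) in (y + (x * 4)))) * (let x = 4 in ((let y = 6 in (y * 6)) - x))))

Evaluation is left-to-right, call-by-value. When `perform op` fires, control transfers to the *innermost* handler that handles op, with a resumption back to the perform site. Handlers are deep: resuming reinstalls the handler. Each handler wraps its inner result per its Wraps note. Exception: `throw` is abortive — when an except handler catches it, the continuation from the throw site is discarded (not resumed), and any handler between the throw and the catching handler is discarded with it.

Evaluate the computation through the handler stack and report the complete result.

Answer: [15]

Working:
throw(1) @ H2 caught ⇒ 15
H3 returns [15]
= [15]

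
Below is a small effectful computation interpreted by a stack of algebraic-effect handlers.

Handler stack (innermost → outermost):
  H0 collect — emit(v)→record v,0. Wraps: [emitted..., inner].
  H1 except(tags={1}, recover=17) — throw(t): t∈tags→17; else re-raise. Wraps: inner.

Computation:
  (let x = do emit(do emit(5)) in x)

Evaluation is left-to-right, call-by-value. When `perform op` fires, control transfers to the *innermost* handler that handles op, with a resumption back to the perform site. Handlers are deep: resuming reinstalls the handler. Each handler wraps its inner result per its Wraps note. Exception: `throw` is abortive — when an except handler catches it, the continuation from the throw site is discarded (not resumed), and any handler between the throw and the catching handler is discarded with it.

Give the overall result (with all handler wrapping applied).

Answer: [5, 0, 0]

Step-by-step:
emit(5) @ H0 ⇒ out+=5
emit(0) @ H0 ⇒ out+=0
H0 returns [5, 0, 0]
H1 returns [5, 0, 0]
= [5, 0, 0]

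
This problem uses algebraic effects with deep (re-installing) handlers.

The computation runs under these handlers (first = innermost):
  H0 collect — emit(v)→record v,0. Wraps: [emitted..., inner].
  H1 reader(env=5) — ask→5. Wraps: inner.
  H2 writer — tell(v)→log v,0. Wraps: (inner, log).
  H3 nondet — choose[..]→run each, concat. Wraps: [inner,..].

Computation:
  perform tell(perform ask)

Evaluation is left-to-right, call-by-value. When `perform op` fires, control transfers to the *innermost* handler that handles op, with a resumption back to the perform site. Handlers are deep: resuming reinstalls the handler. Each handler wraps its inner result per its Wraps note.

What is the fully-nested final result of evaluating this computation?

Answer: [([0], (5))]

Evaluation trace:
ask @ H1 ⇒ 5
tell(5) @ H2 ⇒ log+=5
H0 returns [0]
H1 returns [0]
H2 returns ([0], (5))
H3 returns [([0], (5))]
= [([0], (5))]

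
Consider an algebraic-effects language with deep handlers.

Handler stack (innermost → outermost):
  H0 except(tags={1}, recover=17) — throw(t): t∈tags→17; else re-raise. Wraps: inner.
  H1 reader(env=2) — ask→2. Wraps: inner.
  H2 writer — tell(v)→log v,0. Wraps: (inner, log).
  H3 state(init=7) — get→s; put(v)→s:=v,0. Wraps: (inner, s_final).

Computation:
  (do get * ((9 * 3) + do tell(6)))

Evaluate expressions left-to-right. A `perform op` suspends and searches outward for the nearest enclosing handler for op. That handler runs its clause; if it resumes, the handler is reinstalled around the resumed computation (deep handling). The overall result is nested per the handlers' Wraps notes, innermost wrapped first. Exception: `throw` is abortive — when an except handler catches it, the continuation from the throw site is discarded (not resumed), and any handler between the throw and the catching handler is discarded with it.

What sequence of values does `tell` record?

Working:
get @ H3 ⇒ 7
tell(6) @ H2 ⇒ log+=6
H0 returns 189
H1 returns 189
H2 returns (189, (6))
H3 returns ((189, (6)), 7)
= ((189, (6)), 7)

Answer: (6)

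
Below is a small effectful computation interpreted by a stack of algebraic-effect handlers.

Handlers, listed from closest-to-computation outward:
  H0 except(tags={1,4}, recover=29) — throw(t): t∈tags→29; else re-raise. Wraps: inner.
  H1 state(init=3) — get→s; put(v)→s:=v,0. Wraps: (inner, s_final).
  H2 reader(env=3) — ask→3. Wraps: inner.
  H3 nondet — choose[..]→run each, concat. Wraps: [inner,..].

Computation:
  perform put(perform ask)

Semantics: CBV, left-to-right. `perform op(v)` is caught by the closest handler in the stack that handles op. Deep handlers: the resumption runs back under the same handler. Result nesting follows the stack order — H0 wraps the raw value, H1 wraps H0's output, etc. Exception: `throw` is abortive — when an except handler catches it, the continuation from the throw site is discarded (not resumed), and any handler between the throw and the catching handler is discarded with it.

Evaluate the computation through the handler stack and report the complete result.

Evaluation trace:
ask @ H2 ⇒ 3
put(3) @ H1 ⇒ s:=3
H0 returns 0
H1 returns (0, 3)
H2 returns (0, 3)
H3 returns [(0, 3)]
= [(0, 3)]

Answer: [(0, 3)]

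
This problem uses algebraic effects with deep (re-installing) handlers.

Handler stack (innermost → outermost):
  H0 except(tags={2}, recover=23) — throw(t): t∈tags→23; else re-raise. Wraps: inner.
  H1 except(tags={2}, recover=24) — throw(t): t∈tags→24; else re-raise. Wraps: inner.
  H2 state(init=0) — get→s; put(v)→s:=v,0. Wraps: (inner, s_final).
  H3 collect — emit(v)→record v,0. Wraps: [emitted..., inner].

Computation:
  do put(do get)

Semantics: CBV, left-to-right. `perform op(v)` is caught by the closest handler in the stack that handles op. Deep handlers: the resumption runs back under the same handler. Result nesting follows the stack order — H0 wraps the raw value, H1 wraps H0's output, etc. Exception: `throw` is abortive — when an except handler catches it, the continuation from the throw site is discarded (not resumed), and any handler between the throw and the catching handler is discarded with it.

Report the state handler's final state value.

Step-by-step:
get @ H2 ⇒ 0
put(0) @ H2 ⇒ s:=0
H0 returns 0
H1 returns 0
H2 returns (0, 0)
H3 returns [(0, 0)]
= [(0, 0)]

Answer: 0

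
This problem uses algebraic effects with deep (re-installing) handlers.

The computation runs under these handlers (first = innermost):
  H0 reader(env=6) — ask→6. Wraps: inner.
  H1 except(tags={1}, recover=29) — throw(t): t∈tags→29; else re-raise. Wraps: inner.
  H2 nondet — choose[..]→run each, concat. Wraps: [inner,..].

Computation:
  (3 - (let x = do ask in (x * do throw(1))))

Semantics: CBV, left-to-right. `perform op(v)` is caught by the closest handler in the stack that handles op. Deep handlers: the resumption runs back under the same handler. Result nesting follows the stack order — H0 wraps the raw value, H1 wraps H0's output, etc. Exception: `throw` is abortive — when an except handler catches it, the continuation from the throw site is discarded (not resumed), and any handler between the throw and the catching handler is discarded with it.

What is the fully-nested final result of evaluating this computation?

Answer: [29]

Evaluation trace:
ask @ H0 ⇒ 6
throw(1) @ H1 caught ⇒ 29
H2 returns [29]
= [29]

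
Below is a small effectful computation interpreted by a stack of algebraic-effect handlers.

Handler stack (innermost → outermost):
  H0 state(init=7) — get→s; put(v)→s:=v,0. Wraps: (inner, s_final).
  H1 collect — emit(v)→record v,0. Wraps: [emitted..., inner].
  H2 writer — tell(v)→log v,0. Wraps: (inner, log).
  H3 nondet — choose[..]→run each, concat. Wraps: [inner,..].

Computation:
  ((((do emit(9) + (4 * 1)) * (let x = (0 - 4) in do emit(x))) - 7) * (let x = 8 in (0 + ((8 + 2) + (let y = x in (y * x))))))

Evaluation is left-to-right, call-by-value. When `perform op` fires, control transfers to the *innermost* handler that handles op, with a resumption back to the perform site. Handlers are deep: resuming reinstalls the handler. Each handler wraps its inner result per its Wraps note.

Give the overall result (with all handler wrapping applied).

Answer: [([9, -4, (-518, 7)], ())]

Working:
emit(9) @ H1 ⇒ out+=9
emit(-4) @ H1 ⇒ out+=-4
H0 returns (-518, 7)
H1 returns [9, -4, (-518, 7)]
H2 returns ([9, -4, (-518, 7)], ())
H3 returns [([9, -4, (-518, 7)], ())]
= [([9, -4, (-518, 7)], ())]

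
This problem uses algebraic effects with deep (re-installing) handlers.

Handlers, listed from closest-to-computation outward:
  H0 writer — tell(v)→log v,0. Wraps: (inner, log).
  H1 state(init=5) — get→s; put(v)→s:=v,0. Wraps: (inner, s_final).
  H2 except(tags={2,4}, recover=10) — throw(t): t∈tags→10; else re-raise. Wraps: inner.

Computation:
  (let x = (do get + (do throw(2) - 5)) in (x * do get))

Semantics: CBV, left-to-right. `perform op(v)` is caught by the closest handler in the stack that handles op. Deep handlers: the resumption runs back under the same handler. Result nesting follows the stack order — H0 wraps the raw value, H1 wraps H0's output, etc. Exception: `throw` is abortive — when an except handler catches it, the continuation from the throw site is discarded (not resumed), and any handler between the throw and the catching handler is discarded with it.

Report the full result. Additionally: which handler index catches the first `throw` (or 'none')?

Working:
get @ H1 ⇒ 5
throw(2) @ H2 caught ⇒ 10
= 10

Answer: 10 ; first throw caught by: H2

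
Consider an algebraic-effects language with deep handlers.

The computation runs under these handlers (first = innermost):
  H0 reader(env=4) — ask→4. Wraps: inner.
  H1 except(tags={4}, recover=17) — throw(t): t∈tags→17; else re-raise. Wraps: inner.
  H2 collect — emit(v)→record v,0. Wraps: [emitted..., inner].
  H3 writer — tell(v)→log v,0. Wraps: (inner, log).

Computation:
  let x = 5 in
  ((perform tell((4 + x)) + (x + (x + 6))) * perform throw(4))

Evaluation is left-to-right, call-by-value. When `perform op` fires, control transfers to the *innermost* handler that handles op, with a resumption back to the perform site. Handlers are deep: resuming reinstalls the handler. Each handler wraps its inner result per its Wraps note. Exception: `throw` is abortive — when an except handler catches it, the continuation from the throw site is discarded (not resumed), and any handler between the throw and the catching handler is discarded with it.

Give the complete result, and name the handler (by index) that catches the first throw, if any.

Answer: ([17], (9)) ; first throw caught by: H1

Step-by-step:
tell(9) @ H3 ⇒ log+=9
throw(4) @ H1 caught ⇒ 17
H2 returns [17]
H3 returns ([17], (9))
= ([17], (9))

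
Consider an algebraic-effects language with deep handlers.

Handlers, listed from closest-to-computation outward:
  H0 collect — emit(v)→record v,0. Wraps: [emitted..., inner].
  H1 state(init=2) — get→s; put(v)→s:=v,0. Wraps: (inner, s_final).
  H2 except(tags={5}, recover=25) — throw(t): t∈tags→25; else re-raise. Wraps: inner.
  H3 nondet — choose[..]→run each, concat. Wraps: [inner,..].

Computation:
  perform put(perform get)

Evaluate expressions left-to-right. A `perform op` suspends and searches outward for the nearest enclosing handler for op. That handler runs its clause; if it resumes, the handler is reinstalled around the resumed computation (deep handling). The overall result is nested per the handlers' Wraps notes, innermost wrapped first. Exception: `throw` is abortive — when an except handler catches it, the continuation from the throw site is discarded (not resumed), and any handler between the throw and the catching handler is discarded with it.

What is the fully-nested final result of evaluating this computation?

Answer: [([0], 2)]

Step-by-step:
get @ H1 ⇒ 2
put(2) @ H1 ⇒ s:=2
H0 returns [0]
H1 returns ([0], 2)
H2 returns ([0], 2)
H3 returns [([0], 2)]
= [([0], 2)]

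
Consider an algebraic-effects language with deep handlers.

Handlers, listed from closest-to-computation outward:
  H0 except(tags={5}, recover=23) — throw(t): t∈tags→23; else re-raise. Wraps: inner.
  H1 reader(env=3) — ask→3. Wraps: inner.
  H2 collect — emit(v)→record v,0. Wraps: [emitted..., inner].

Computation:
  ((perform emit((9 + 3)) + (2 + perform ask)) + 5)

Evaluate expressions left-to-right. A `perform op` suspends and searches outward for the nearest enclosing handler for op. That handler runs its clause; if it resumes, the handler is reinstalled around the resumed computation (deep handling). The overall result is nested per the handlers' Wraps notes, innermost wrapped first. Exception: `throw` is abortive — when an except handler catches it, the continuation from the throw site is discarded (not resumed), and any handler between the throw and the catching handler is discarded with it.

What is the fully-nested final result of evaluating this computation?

Step-by-step:
emit(12) @ H2 ⇒ out+=12
ask @ H1 ⇒ 3
H0 returns 10
H1 returns 10
H2 returns [12, 10]
= [12, 10]

Answer: [12, 10]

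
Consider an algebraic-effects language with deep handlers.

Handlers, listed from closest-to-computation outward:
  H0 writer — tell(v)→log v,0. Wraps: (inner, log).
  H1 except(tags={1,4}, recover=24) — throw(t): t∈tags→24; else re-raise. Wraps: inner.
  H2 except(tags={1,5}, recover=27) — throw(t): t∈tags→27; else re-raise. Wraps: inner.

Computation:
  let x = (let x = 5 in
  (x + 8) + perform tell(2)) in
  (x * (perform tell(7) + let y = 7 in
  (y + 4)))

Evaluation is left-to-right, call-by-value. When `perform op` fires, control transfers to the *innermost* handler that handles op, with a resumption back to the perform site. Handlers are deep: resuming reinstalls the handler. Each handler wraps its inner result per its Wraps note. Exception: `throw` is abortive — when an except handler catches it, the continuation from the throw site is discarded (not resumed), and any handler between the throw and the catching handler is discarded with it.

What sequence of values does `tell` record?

Answer: (2, 7)

Working:
tell(2) @ H0 ⇒ log+=2
tell(7) @ H0 ⇒ log+=7
H0 returns (143, (2, 7))
H1 returns (143, (2, 7))
H2 returns (143, (2, 7))
= (143, (2, 7))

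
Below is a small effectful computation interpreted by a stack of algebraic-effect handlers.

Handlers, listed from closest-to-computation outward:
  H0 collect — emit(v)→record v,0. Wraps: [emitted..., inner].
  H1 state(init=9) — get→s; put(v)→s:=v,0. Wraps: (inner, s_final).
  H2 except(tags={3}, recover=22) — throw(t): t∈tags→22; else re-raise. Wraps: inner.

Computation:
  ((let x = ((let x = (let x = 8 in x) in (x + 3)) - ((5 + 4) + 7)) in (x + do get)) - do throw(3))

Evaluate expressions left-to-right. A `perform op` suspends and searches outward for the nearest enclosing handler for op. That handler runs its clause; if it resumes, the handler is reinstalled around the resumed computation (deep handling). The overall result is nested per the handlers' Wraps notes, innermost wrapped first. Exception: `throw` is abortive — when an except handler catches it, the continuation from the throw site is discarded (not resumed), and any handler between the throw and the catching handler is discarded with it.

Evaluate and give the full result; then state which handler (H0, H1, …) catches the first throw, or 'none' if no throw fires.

Step-by-step:
get @ H1 ⇒ 9
throw(3) @ H2 caught ⇒ 22
= 22

Answer: 22 ; first throw caught by: H2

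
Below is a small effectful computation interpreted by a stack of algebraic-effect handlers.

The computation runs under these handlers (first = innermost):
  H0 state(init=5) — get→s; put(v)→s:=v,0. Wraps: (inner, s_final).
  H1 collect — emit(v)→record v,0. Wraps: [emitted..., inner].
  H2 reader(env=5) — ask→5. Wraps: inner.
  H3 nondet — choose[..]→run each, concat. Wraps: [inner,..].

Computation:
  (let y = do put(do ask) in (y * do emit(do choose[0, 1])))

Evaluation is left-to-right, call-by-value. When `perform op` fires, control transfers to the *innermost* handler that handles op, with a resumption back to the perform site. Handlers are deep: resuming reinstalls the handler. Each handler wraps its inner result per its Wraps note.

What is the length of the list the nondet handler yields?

Step-by-step:
ask @ H2 ⇒ 5
put(5) @ H0 ⇒ s:=5
choose[0, 1] @ H3
  branch[0] choose=0:
    emit(0) @ H1 ⇒ out+=0
    H0 returns (0, 5)
    H1 returns [0, (0, 5)]
    H2 returns [0, (0, 5)]
    H3 returns [[0, (0, 5)]]
  branch[1] choose=1:
    emit(1) @ H1 ⇒ out+=1
    H0 returns (0, 5)
    H1 returns [1, (0, 5)]
    H2 returns [1, (0, 5)]
    H3 returns [[1, (0, 5)]]
= [[0, (0, 5)], [1, (0, 5)]]

Answer: 2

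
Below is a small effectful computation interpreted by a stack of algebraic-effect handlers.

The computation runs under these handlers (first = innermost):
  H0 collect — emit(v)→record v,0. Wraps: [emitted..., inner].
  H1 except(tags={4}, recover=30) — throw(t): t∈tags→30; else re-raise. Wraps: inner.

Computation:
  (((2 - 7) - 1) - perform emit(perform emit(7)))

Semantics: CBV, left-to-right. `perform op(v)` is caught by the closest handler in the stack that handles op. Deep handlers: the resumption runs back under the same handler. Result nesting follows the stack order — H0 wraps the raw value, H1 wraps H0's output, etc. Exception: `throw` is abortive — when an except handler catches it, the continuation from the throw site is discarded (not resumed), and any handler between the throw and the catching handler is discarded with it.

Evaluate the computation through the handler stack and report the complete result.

Answer: [7, 0, -6]

Evaluation trace:
emit(7) @ H0 ⇒ out+=7
emit(0) @ H0 ⇒ out+=0
H0 returns [7, 0, -6]
H1 returns [7, 0, -6]
= [7, 0, -6]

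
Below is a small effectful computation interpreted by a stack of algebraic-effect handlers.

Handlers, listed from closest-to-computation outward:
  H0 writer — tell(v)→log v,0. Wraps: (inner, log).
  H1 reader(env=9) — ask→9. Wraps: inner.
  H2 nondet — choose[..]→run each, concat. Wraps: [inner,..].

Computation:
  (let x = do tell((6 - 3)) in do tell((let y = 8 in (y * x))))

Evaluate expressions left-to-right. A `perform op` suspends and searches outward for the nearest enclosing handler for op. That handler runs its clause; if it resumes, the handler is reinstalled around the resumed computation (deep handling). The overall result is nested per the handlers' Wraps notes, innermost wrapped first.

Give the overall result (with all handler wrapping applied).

Answer: [(0, (3, 0))]

Step-by-step:
tell(3) @ H0 ⇒ log+=3
tell(0) @ H0 ⇒ log+=0
H0 returns (0, (3, 0))
H1 returns (0, (3, 0))
H2 returns [(0, (3, 0))]
= [(0, (3, 0))]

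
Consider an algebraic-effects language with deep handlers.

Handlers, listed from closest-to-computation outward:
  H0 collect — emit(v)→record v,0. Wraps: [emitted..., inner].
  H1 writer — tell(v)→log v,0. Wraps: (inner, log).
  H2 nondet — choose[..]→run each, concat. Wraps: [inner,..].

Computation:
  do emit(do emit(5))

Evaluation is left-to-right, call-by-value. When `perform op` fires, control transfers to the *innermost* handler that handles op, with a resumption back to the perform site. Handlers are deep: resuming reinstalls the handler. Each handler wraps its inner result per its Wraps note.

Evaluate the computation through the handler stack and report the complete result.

Step-by-step:
emit(5) @ H0 ⇒ out+=5
emit(0) @ H0 ⇒ out+=0
H0 returns [5, 0, 0]
H1 returns ([5, 0, 0], ())
H2 returns [([5, 0, 0], ())]
= [([5, 0, 0], ())]

Answer: [([5, 0, 0], ())]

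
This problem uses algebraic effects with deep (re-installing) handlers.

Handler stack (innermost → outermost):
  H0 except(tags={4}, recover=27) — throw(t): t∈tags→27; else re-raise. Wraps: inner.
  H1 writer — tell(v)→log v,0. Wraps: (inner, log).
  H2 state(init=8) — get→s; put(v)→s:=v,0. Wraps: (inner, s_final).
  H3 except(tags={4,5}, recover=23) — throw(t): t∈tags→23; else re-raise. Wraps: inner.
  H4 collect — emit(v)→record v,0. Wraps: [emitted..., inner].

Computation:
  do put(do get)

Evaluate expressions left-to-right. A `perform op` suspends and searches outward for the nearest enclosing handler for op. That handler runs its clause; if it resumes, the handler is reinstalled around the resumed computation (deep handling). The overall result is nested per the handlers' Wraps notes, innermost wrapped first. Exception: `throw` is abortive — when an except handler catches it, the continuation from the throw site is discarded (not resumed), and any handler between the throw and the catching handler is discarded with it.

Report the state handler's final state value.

Answer: 8

Step-by-step:
get @ H2 ⇒ 8
put(8) @ H2 ⇒ s:=8
H0 returns 0
H1 returns (0, ())
H2 returns ((0, ()), 8)
H3 returns ((0, ()), 8)
H4 returns [((0, ()), 8)]
= [((0, ()), 8)]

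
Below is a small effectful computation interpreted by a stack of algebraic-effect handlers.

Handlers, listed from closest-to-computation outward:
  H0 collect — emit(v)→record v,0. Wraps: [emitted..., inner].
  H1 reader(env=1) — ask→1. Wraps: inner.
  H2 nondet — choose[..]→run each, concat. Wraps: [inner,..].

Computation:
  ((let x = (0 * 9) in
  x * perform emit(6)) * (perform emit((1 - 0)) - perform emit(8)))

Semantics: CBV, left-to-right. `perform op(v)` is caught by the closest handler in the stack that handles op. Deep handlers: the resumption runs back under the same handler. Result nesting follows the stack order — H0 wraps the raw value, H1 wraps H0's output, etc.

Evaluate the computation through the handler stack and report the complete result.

Evaluation trace:
emit(6) @ H0 ⇒ out+=6
emit(1) @ H0 ⇒ out+=1
emit(8) @ H0 ⇒ out+=8
H0 returns [6, 1, 8, 0]
H1 returns [6, 1, 8, 0]
H2 returns [[6, 1, 8, 0]]
= [[6, 1, 8, 0]]

Answer: [[6, 1, 8, 0]]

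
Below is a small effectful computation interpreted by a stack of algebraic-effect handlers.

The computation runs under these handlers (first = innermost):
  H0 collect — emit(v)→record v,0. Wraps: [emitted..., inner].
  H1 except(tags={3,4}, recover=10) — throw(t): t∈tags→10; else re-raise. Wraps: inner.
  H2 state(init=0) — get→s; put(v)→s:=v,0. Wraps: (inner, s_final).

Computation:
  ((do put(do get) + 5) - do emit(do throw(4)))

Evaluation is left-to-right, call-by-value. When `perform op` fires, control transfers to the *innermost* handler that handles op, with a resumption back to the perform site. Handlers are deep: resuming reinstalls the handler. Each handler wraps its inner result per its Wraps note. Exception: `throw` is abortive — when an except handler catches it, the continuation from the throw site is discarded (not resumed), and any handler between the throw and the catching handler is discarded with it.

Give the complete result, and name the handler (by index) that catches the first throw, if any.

Answer: (10, 0) ; first throw caught by: H1

Working:
get @ H2 ⇒ 0
put(0) @ H2 ⇒ s:=0
throw(4) @ H1 caught ⇒ 10
H2 returns (10, 0)
= (10, 0)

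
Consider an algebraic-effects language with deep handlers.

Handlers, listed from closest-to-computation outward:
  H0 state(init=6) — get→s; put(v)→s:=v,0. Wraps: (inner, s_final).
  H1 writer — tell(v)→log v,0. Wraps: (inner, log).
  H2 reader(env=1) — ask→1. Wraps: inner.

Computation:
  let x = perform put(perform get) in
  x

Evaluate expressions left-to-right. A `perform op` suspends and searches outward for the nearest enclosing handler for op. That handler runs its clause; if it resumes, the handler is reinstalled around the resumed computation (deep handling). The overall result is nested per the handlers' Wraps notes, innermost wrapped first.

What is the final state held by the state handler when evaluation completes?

Working:
get @ H0 ⇒ 6
put(6) @ H0 ⇒ s:=6
H0 returns (0, 6)
H1 returns ((0, 6), ())
H2 returns ((0, 6), ())
= ((0, 6), ())

Answer: 6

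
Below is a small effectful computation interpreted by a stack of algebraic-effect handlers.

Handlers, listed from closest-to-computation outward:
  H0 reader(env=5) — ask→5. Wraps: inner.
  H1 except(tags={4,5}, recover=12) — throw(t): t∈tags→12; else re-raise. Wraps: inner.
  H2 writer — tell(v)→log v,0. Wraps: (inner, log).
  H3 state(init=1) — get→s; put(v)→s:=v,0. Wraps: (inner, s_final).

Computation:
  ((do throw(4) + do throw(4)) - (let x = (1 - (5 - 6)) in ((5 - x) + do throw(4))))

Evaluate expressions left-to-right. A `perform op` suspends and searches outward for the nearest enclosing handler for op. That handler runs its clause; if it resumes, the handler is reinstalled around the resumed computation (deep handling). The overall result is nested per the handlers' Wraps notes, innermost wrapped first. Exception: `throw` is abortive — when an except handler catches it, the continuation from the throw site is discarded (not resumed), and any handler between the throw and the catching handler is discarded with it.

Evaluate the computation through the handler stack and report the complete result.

Working:
throw(4) @ H1 caught ⇒ 12
H2 returns (12, ())
H3 returns ((12, ()), 1)
= ((12, ()), 1)

Answer: ((12, ()), 1)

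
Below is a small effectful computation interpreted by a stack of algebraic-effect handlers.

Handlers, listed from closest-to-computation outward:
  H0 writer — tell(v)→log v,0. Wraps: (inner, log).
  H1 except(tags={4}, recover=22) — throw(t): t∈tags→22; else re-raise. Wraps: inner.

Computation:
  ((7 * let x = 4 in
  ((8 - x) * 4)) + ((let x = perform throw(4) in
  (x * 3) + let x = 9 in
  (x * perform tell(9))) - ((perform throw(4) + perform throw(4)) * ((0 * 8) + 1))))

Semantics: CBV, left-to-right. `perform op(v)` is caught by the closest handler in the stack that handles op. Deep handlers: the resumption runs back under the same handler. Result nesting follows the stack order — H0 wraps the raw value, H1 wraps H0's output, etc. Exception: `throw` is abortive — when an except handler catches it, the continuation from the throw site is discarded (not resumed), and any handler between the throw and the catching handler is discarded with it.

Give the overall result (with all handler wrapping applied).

Evaluation trace:
throw(4) @ H1 caught ⇒ 22
= 22

Answer: 22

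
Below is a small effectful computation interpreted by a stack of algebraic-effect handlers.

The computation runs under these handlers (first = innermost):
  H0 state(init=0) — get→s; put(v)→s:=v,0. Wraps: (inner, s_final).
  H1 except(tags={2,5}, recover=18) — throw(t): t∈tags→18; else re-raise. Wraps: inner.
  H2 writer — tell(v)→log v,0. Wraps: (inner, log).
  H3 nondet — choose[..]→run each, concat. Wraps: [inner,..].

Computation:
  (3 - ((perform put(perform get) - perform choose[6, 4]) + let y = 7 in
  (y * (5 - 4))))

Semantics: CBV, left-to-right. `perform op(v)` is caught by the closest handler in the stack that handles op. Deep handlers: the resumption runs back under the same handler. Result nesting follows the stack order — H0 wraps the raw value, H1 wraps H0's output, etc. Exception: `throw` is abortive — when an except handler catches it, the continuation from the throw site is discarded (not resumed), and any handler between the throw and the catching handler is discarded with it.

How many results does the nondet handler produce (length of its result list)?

Evaluation trace:
get @ H0 ⇒ 0
put(0) @ H0 ⇒ s:=0
choose[6, 4] @ H3
  branch[0] choose=6:
    H0 returns (2, 0)
    H1 returns (2, 0)
    H2 returns ((2, 0), ())
    H3 returns [((2, 0), ())]
  branch[1] choose=4:
    H0 returns (0, 0)
    H1 returns (0, 0)
    H2 returns ((0, 0), ())
    H3 returns [((0, 0), ())]
= [((2, 0), ()), ((0, 0), ())]

Answer: 2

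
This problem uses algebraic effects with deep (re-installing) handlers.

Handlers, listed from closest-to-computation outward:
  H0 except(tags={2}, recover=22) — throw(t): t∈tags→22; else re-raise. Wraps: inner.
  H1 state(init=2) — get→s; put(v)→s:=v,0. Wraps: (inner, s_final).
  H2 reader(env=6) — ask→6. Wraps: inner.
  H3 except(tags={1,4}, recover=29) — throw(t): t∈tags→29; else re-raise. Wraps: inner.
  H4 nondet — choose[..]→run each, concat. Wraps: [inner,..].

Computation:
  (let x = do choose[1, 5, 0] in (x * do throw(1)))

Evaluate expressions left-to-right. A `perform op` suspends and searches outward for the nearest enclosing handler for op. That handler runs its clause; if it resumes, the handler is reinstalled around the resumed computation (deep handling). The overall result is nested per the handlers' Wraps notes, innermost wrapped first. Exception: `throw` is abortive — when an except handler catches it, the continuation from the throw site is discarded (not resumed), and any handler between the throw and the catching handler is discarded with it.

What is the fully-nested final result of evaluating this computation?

Working:
choose[1, 5, 0] @ H4
  branch[0] choose=1:
    throw(1) @ H0 re-raised
    throw(1) @ H3 caught ⇒ 29
    H4 returns [29]
  branch[1] choose=5:
    throw(1) @ H0 re-raised
    throw(1) @ H3 caught ⇒ 29
    H4 returns [29]
  branch[2] choose=0:
    throw(1) @ H0 re-raised
    throw(1) @ H3 caught ⇒ 29
    H4 returns [29]
= [29, 29, 29]

Answer: [29, 29, 29]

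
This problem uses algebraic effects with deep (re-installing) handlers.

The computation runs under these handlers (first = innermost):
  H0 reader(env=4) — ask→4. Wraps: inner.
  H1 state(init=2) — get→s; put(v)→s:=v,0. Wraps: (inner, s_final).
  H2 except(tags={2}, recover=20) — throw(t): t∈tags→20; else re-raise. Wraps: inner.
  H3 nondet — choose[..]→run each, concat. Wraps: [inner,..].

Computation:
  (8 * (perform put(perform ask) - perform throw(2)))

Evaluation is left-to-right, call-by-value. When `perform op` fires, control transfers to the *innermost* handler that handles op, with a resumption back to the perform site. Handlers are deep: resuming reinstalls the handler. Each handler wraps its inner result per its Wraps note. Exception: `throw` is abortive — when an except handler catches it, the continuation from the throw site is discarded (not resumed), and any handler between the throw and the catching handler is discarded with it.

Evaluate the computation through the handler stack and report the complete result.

Step-by-step:
ask @ H0 ⇒ 4
put(4) @ H1 ⇒ s:=4
throw(2) @ H2 caught ⇒ 20
H3 returns [20]
= [20]

Answer: [20]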